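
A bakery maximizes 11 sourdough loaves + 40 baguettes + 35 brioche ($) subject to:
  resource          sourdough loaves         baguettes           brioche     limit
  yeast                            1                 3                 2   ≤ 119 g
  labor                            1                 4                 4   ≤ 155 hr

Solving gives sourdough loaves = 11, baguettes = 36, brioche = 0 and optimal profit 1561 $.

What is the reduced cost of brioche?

-1

At the optimum: yeast uses 119 of 119 (binding); labor uses 155 of 155 (binding).
From A_Bᵀ y = c: 1·y_yeast + 1·y_labor = 11; 3·y_yeast + 4·y_labor = 40.
→ y_yeast = 4 and y_labor = 7.
Reduced cost of brioche: c₃ − yᵀa₃ = 35 − (4·2 + 7·4) = 35 − 36 = -1.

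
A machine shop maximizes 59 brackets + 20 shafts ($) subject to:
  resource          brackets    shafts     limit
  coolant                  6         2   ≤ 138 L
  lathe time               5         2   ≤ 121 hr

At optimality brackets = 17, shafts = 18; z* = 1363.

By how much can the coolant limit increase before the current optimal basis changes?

7.2

Binding constraints: coolant, lathe time. The basis is B = [[6,2],[5,2]] with det 2.
Per unit increase in coolant, x* moves by d = (1, -2.5).
The basis stays optimal until shafts reaches 0; allowable increase = 7.2 L.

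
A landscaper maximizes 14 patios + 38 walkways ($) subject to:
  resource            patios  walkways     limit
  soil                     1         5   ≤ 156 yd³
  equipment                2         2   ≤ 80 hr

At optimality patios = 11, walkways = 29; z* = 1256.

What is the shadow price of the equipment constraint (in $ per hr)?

Check each constraint at x*: soil 156/156 (tight); equipment 80/80 (tight).
From A_Bᵀ y = c: 1·y_soil + 2·y_equipment = 14; 5·y_soil + 2·y_equipment = 38.
→ y_soil = 6 and y_equipment = 4.
Shadow price of equipment = 4.

4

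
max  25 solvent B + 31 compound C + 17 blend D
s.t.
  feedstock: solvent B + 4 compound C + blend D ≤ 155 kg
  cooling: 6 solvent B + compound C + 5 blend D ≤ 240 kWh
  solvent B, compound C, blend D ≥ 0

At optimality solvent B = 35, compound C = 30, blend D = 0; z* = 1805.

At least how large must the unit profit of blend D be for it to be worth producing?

Check each constraint at x*: feedstock 155/155 (tight); cooling 240/240 (tight).
From A_Bᵀ y = c: 1·y_feedstock + 6·y_cooling = 25; 4·y_feedstock + 1·y_cooling = 31.
→ y_feedstock = 7 and y_cooling = 3.
blend D enters the basis when its profit ≥ yᵀa₃ = 7·1 + 3·5 = 22.

22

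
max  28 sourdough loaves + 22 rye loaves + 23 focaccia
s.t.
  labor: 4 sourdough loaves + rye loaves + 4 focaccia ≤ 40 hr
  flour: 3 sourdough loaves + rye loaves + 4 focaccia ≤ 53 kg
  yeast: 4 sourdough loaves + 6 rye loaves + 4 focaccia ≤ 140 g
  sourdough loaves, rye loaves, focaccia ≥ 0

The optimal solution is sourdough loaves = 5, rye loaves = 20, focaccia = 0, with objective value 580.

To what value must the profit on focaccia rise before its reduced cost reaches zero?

28

Check each constraint at x*: labor 40/40 (tight); flour 35/53 (slack 18); yeast 140/140 (tight).
Slack constraints have shadow price 0 (complementary slackness).
Dual feasibility on the basic columns requires 4·y_labor + 4·y_yeast = 28, 1·y_labor + 6·y_yeast = 22.
→ y_labor = 4 and y_yeast = 3.
focaccia enters the basis when its profit ≥ yᵀa₃ = 4·4 + 3·4 = 28.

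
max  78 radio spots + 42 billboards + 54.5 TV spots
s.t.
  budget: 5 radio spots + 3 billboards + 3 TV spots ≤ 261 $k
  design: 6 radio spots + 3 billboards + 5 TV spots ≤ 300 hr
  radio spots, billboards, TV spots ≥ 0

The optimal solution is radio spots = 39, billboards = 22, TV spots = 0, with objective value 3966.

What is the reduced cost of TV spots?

Check each constraint at x*: budget 261/261 (tight); design 300/300 (tight).
The binding rows give the dual system: 5·y_budget + 6·y_design = 78 and 3·y_budget + 3·y_design = 42.
This yields shadow prices y_budget = 6, y_design = 8.
Reduced cost of TV spots: c₃ − yᵀa₃ = 54.5 − (6·3 + 8·5) = 54.5 − 58 = -3.5.

-3.5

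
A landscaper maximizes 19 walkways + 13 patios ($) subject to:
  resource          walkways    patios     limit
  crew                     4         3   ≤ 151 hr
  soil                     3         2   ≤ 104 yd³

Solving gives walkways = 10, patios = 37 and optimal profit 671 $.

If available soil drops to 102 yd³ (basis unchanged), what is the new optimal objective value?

661

At the optimum: crew uses 151 of 151 (binding); soil uses 104 of 104 (binding).
Dual feasibility on the basic columns requires 4·y_crew + 3·y_soil = 19, 3·y_crew + 2·y_soil = 13.
→ y_crew = 1 and y_soil = 5.
Δz = y_soil·Δb = 5 × (-2) = -10, so new z* = 671 − 10 = 661.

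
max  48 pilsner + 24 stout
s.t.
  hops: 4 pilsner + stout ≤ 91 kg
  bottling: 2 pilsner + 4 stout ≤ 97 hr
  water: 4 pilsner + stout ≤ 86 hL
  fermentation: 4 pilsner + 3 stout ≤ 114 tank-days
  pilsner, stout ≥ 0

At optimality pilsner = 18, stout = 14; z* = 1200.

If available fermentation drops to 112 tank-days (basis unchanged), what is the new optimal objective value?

1188

At the optimum: hops uses 86 of 91 (slack = 5); bottling uses 92 of 97 (slack = 5); water uses 86 of 86 (binding); fermentation uses 114 of 114 (binding).
Slack constraints have shadow price 0 (complementary slackness).
The binding rows give the dual system: 4·y_water + 4·y_fermentation = 48 and 1·y_water + 3·y_fermentation = 24.
→ y_water = 6 and y_fermentation = 6.
Δz = y_fermentation·Δb = 6 × (-2) = -12, so new z* = 1200 − 12 = 1188.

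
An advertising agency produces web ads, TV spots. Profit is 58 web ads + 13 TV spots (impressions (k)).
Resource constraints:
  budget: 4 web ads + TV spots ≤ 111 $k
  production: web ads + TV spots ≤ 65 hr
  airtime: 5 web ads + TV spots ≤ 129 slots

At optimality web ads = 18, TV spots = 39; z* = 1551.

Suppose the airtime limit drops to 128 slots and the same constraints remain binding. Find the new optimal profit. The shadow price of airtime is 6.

1545

Δb = -1, so new z* = 1551 + (6)·(-1) = 1551 − 6 = 1545.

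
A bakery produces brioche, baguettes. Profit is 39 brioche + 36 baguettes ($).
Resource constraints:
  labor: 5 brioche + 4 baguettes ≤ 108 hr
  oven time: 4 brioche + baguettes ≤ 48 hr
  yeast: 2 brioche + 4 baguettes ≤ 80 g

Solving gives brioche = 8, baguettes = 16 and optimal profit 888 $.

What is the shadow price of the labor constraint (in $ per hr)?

0

Check each constraint at x*: labor 104/108 (slack 4); oven time 48/48 (tight); yeast 80/80 (tight).
Slack constraints have shadow price 0 (complementary slackness).
From A_Bᵀ y = c: 4·y_oven time + 2·y_yeast = 39; 1·y_oven time + 4·y_yeast = 36.
This yields shadow prices y_oven time = 6, y_yeast = 7.5.
Shadow price of labor = 0.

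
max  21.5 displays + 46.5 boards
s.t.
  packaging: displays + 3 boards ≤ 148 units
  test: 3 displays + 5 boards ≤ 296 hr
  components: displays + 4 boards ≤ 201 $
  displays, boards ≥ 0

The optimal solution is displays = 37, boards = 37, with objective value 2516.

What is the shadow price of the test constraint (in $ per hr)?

4.5

At the optimum: packaging uses 148 of 148 (binding); test uses 296 of 296 (binding); components uses 185 of 201 (slack = 16).
Since components is not tight, its dual is 0.
The binding rows give the dual system: 1·y_packaging + 3·y_test = 21.5 and 3·y_packaging + 5·y_test = 46.5.
This yields shadow prices y_packaging = 8, y_test = 4.5.
Shadow price of test = 4.5.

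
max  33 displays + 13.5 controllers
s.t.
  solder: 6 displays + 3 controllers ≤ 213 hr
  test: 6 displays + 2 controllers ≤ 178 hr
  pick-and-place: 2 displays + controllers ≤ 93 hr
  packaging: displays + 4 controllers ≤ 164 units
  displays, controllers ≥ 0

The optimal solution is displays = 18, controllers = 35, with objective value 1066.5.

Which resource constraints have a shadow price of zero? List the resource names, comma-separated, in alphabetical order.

solder: 213/213 (binding)
test: 178/178 (binding)
pick-and-place: 71/93 (slack 22)
packaging: 158/164 (slack 6)
By complementary slackness, a constraint with positive slack has shadow price 0 → packaging, pick-and-place.

packaging, pick-and-place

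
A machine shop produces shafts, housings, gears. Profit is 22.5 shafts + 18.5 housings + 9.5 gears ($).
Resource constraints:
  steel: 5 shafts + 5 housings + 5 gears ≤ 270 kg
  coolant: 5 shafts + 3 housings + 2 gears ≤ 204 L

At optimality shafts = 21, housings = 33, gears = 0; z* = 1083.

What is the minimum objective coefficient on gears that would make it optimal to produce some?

16.5

At the optimum: steel uses 270 of 270 (binding); coolant uses 204 of 204 (binding).
From A_Bᵀ y = c: 5·y_steel + 5·y_coolant = 22.5; 5·y_steel + 3·y_coolant = 18.5.
Solving: y_steel = 2.5, y_coolant = 2.
gears enters the basis when its profit ≥ yᵀa₃ = 2.5·5 + 2·2 = 16.5.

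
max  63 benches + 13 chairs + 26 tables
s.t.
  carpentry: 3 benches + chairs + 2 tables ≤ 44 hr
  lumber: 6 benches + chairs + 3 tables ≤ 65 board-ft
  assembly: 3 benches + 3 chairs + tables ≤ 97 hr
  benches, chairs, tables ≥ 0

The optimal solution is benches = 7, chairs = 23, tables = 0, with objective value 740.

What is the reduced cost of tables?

Check each constraint at x*: carpentry 44/44 (tight); lumber 65/65 (tight); assembly 90/97 (slack 7).
Slack constraints have shadow price 0 (complementary slackness).
Dual feasibility on the basic columns requires 3·y_carpentry + 6·y_lumber = 63, 1·y_carpentry + 1·y_lumber = 13.
→ y_carpentry = 5 and y_lumber = 8.
Reduced cost of tables: c₃ − yᵀa₃ = 26 − (5·2 + 8·3) = 26 − 34 = -8.

-8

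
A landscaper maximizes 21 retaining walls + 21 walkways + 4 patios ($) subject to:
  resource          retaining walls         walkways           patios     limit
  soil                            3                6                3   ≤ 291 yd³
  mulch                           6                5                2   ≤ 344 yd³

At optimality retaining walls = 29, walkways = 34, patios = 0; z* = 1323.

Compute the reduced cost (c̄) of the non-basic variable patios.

-5

Both soil and mulch are binding at x*.
Dual feasibility on the basic columns requires 3·y_soil + 6·y_mulch = 21, 6·y_soil + 5·y_mulch = 21.
Solving: y_soil = 1, y_mulch = 3.
Reduced cost of patios: c₃ − yᵀa₃ = 4 − (1·3 + 3·2) = 4 − 9 = -5.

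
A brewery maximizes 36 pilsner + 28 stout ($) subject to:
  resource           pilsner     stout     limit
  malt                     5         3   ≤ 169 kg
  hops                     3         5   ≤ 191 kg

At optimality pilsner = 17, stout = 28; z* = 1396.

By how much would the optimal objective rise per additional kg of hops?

2

Check each constraint at x*: malt 169/169 (tight); hops 191/191 (tight).
From A_Bᵀ y = c: 5·y_malt + 3·y_hops = 36; 3·y_malt + 5·y_hops = 28.
Solving: y_malt = 6, y_hops = 2.
Shadow price of hops = 2.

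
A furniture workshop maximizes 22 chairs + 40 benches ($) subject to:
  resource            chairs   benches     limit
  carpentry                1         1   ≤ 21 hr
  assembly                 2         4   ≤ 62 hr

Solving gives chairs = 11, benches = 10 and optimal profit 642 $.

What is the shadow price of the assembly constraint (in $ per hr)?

Check each constraint at x*: carpentry 21/21 (tight); assembly 62/62 (tight).
From A_Bᵀ y = c: 1·y_carpentry + 2·y_assembly = 22; 1·y_carpentry + 4·y_assembly = 40.
This yields shadow prices y_carpentry = 4, y_assembly = 9.
Shadow price of assembly = 9.

9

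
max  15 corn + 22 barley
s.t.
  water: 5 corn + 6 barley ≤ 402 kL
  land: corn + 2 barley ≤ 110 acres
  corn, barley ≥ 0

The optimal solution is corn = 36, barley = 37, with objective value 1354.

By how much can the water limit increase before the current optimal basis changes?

Binding constraints: water, land. The basis is B = [[5,6],[1,2]] with det 4.
Per unit increase in water, x* moves by d = (0.5, -0.25).
The basis stays optimal until barley reaches 0; allowable increase = 148 kL.

148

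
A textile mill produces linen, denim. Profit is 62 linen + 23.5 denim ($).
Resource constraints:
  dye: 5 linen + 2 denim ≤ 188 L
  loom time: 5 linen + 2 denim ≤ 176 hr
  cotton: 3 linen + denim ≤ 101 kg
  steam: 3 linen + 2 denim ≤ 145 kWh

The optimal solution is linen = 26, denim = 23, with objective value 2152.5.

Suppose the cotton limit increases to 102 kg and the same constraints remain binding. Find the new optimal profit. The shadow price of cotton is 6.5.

Δb = 1, so new z* = 2152.5 + (6.5)·(1) = 2152.5 + 6.5 = 2159.

2159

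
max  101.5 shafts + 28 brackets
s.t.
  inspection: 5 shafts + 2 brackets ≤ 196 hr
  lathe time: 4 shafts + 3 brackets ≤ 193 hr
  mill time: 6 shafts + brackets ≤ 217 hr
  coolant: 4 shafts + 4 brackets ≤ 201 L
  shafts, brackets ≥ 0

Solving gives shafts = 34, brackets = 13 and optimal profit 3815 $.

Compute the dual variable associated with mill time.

9

Check each constraint at x*: inspection 196/196 (tight); lathe time 175/193 (slack 18); mill time 217/217 (tight); coolant 188/201 (slack 13).
By complementary slackness, y = 0 for the non-binding constraints.
Dual feasibility on the basic columns requires 5·y_inspection + 6·y_mill time = 101.5, 2·y_inspection + 1·y_mill time = 28.
Solving: y_inspection = 9.5, y_mill time = 9.
Shadow price of mill time = 9.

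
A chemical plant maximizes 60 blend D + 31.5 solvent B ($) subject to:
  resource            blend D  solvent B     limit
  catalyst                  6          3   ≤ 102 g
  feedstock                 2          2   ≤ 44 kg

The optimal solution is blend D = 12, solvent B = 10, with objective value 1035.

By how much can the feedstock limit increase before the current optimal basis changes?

24

Binding constraints: catalyst, feedstock. The basis is B = [[6,3],[2,2]] with det 6.
Per unit increase in feedstock, x* moves by d = (-0.5, 1).
The basis stays optimal until blend D reaches 0; allowable increase = 24 kg.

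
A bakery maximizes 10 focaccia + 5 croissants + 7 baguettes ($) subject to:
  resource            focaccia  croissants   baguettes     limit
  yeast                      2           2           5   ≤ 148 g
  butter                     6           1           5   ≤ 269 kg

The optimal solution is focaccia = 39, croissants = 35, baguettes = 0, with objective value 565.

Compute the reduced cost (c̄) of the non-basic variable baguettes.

-8

Check each constraint at x*: yeast 148/148 (tight); butter 269/269 (tight).
From A_Bᵀ y = c: 2·y_yeast + 6·y_butter = 10; 2·y_yeast + 1·y_butter = 5.
Solving: y_yeast = 2, y_butter = 1.
Reduced cost of baguettes: c₃ − yᵀa₃ = 7 − (2·5 + 1·5) = 7 − 15 = -8.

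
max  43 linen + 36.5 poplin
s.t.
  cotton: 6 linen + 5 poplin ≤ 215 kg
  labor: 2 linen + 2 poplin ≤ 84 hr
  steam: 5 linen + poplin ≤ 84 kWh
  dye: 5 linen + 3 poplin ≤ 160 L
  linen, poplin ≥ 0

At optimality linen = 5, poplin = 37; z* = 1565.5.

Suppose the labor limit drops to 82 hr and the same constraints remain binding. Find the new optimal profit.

At the optimum: cotton uses 215 of 215 (binding); labor uses 84 of 84 (binding); steam uses 62 of 84 (slack = 22); dye uses 136 of 160 (slack = 24).
By complementary slackness, y = 0 for the non-binding constraints.
The binding rows give the dual system: 6·y_cotton + 2·y_labor = 43 and 5·y_cotton + 2·y_labor = 36.5.
Solving: y_cotton = 6.5, y_labor = 2.
Δz = y_labor·Δb = 2 × (-2) = -4, so new z* = 1565.5 − 4 = 1561.5.

1561.5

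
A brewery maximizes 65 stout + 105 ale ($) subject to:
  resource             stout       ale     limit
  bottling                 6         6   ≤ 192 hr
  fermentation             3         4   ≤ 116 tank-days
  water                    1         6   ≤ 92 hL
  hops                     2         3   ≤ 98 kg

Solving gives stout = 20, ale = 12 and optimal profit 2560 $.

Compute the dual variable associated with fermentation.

0

At the optimum: bottling uses 192 of 192 (binding); fermentation uses 108 of 116 (slack = 8); water uses 92 of 92 (binding); hops uses 76 of 98 (slack = 22).
By complementary slackness, y = 0 for the non-binding constraints.
Dual feasibility on the basic columns requires 6·y_bottling + 1·y_water = 65, 6·y_bottling + 6·y_water = 105.
This yields shadow prices y_bottling = 9.5, y_water = 8.
Shadow price of fermentation = 0.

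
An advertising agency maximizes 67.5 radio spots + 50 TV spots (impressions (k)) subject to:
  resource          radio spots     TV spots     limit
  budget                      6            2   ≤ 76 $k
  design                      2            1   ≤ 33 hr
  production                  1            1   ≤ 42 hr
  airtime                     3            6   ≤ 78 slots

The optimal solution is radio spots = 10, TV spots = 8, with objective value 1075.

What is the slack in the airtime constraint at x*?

airtime used = 3·10 + 6·8 = 78; slack = 78 − 78 = 0.

0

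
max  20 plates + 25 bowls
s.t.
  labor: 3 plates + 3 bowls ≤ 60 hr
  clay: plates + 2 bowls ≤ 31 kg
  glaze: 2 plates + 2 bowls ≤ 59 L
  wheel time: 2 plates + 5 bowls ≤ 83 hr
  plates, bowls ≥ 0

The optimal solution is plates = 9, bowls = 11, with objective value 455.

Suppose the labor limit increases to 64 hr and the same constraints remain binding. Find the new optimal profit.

At the optimum: labor uses 60 of 60 (binding); clay uses 31 of 31 (binding); glaze uses 40 of 59 (slack = 19); wheel time uses 73 of 83 (slack = 10).
Since glaze, wheel time are not tight, their duals are 0.
Dual feasibility on the basic columns requires 3·y_labor + 1·y_clay = 20, 3·y_labor + 2·y_clay = 25.
This yields shadow prices y_labor = 5, y_clay = 5.
Δz = y_labor·Δb = 5 × (4) = 20, so new z* = 455 + 20 = 475.

475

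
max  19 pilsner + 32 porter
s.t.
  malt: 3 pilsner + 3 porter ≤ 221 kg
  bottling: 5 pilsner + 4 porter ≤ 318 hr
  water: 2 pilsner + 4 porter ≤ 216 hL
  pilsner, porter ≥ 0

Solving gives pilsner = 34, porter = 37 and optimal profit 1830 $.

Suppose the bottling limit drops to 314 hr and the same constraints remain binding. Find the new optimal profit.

1826

Check each constraint at x*: malt 213/221 (slack 8); bottling 318/318 (tight); water 216/216 (tight).
By complementary slackness, y = 0 for the non-binding constraint.
From A_Bᵀ y = c: 5·y_bottling + 2·y_water = 19; 4·y_bottling + 4·y_water = 32.
→ y_bottling = 1 and y_water = 7.
Δz = y_bottling·Δb = 1 × (-4) = -4, so new z* = 1830 − 4 = 1826.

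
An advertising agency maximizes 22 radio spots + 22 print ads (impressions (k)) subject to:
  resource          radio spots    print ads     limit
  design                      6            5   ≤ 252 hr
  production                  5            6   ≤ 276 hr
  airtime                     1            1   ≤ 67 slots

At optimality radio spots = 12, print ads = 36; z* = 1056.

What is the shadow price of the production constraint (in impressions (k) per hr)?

2

Binding: design and production. Non-binding: airtime (19 unused).
Slack constraints have shadow price 0 (complementary slackness).
From A_Bᵀ y = c: 6·y_design + 5·y_production = 22; 5·y_design + 6·y_production = 22.
→ y_design = 2 and y_production = 2.
Shadow price of production = 2.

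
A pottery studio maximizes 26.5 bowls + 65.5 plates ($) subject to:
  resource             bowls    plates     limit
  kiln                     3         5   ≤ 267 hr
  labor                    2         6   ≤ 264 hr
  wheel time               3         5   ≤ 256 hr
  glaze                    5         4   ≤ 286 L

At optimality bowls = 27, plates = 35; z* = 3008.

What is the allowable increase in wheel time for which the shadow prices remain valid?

4

Binding constraints: labor, wheel time. The basis is B = [[2,6],[3,5]] with det -8.
Per unit increase in wheel time, x* moves by d = (0.75, -0.25).
The basis stays optimal until glaze becomes binding; allowable increase = 4 hr.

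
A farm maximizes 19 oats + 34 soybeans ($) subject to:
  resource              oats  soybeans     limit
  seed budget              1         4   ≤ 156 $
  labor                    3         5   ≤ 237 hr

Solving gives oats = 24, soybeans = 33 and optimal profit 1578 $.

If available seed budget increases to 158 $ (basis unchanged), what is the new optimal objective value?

1580

Both seed budget and labor are binding at x*.
Dual feasibility on the basic columns requires 1·y_seed budget + 3·y_labor = 19, 4·y_seed budget + 5·y_labor = 34.
→ y_seed budget = 1 and y_labor = 6.
Δz = y_seed budget·Δb = 1 × (2) = 2, so new z* = 1578 + 2 = 1580.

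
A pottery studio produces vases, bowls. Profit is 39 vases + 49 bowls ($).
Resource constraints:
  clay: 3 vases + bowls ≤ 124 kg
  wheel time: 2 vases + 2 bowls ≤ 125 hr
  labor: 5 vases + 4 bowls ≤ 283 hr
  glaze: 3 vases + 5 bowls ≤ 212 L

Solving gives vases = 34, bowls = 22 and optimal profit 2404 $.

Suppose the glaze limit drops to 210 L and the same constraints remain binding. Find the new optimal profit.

Binding: clay and glaze. Non-binding: wheel time (13 unused), labor (25 unused).
Slack constraints have shadow price 0 (complementary slackness).
Dual feasibility on the basic columns requires 3·y_clay + 3·y_glaze = 39, 1·y_clay + 5·y_glaze = 49.
This yields shadow prices y_clay = 4, y_glaze = 9.
Δz = y_glaze·Δb = 9 × (-2) = -18, so new z* = 2404 − 18 = 2386.

2386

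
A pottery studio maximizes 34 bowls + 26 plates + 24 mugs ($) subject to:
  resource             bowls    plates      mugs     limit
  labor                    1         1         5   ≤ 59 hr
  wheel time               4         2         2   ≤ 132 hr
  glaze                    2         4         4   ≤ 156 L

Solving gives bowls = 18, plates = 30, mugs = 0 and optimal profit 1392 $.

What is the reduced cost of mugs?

Check each constraint at x*: labor 48/59 (slack 11); wheel time 132/132 (tight); glaze 156/156 (tight).
By complementary slackness, y = 0 for the non-binding constraint.
From A_Bᵀ y = c: 4·y_wheel time + 2·y_glaze = 34; 2·y_wheel time + 4·y_glaze = 26.
This yields shadow prices y_wheel time = 7, y_glaze = 3.
Reduced cost of mugs: c₃ − yᵀa₃ = 24 − (7·2 + 3·4) = 24 − 26 = -2.

-2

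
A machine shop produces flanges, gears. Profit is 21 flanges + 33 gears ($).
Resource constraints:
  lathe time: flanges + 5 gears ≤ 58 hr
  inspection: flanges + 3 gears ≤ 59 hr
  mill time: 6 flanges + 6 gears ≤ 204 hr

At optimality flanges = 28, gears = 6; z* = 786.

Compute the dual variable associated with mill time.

Binding: lathe time and mill time. Non-binding: inspection (13 unused).
Since inspection is not tight, its dual is 0.
Dual feasibility on the basic columns requires 1·y_lathe time + 6·y_mill time = 21, 5·y_lathe time + 6·y_mill time = 33.
→ y_lathe time = 3 and y_mill time = 3.
Shadow price of mill time = 3.

3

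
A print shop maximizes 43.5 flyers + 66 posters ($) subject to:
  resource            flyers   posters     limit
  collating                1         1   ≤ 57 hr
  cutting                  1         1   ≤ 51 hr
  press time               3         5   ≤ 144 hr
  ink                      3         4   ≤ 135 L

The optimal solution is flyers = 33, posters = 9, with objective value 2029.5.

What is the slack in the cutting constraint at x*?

9

cutting used = 1·33 + 1·9 = 42; slack = 51 − 42 = 9.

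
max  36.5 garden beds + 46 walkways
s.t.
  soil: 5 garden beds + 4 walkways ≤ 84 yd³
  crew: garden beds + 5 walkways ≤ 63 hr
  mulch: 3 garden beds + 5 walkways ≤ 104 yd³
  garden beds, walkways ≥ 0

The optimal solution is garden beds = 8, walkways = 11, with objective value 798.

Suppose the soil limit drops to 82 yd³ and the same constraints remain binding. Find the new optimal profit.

785

Binding: soil and crew. Non-binding: mulch (25 unused).
Slack constraints have shadow price 0 (complementary slackness).
From A_Bᵀ y = c: 5·y_soil + 1·y_crew = 36.5; 4·y_soil + 5·y_crew = 46.
Solving: y_soil = 6.5, y_crew = 4.
Δz = y_soil·Δb = 6.5 × (-2) = -13, so new z* = 798 − 13 = 785.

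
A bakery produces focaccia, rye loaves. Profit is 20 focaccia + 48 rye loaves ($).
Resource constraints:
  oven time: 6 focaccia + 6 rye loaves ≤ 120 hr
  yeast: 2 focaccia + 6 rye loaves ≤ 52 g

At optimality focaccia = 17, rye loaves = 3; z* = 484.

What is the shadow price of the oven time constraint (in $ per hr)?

1

Check each constraint at x*: oven time 120/120 (tight); yeast 52/52 (tight).
From A_Bᵀ y = c: 6·y_oven time + 2·y_yeast = 20; 6·y_oven time + 6·y_yeast = 48.
Solving: y_oven time = 1, y_yeast = 7.
Shadow price of oven time = 1.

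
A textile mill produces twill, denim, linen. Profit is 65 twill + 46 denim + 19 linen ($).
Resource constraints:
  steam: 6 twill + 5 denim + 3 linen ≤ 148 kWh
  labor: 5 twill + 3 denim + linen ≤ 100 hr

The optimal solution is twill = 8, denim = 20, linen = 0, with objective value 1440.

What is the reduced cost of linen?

At the optimum: steam uses 148 of 148 (binding); labor uses 100 of 100 (binding).
Dual feasibility on the basic columns requires 6·y_steam + 5·y_labor = 65, 5·y_steam + 3·y_labor = 46.
→ y_steam = 5 and y_labor = 7.
Reduced cost of linen: c₃ − yᵀa₃ = 19 − (5·3 + 7·1) = 19 − 22 = -3.

-3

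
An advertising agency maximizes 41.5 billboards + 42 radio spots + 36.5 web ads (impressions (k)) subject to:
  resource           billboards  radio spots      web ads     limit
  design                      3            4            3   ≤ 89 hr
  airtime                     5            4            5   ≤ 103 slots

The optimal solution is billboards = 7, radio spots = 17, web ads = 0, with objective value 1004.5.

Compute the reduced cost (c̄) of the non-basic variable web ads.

At the optimum: design uses 89 of 89 (binding); airtime uses 103 of 103 (binding).
From A_Bᵀ y = c: 3·y_design + 5·y_airtime = 41.5; 4·y_design + 4·y_airtime = 42.
→ y_design = 5.5 and y_airtime = 5.
Reduced cost of web ads: c₃ − yᵀa₃ = 36.5 − (5.5·3 + 5·5) = 36.5 − 41.5 = -5.

-5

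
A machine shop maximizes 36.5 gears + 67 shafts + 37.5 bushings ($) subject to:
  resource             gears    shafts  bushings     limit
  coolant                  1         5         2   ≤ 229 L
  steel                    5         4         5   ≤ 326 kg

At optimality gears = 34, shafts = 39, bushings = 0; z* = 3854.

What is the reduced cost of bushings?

-8

Check each constraint at x*: coolant 229/229 (tight); steel 326/326 (tight).
Dual feasibility on the basic columns requires 1·y_coolant + 5·y_steel = 36.5, 5·y_coolant + 4·y_steel = 67.
This yields shadow prices y_coolant = 9, y_steel = 5.5.
Reduced cost of bushings: c₃ − yᵀa₃ = 37.5 − (9·2 + 5.5·5) = 37.5 − 45.5 = -8.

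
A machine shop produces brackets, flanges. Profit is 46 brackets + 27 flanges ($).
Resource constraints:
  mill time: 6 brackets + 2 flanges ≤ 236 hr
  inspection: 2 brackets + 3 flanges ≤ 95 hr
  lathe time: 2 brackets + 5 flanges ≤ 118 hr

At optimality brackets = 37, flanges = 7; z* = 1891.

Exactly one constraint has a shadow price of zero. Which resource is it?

mill time: 236/236 (binding)
inspection: 95/95 (binding)
lathe time: 109/118 (slack 9)
By complementary slackness, a constraint with positive slack has shadow price 0 → lathe time.

lathe time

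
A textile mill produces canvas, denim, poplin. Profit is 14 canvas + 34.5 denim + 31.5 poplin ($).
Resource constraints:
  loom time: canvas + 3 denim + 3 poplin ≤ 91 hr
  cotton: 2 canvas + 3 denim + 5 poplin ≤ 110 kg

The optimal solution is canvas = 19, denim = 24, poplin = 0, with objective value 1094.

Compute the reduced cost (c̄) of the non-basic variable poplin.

Check each constraint at x*: loom time 91/91 (tight); cotton 110/110 (tight).
From A_Bᵀ y = c: 1·y_loom time + 2·y_cotton = 14; 3·y_loom time + 3·y_cotton = 34.5.
This yields shadow prices y_loom time = 9, y_cotton = 2.5.
Reduced cost of poplin: c₃ − yᵀa₃ = 31.5 − (9·3 + 2.5·5) = 31.5 − 39.5 = -8.

-8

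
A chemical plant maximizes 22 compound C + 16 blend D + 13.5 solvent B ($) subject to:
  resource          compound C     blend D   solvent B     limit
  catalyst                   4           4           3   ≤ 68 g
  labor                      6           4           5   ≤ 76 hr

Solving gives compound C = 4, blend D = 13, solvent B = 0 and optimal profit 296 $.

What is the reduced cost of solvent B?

At the optimum: catalyst uses 68 of 68 (binding); labor uses 76 of 76 (binding).
The binding rows give the dual system: 4·y_catalyst + 6·y_labor = 22 and 4·y_catalyst + 4·y_labor = 16.
Solving: y_catalyst = 1, y_labor = 3.
Reduced cost of solvent B: c₃ − yᵀa₃ = 13.5 − (1·3 + 3·5) = 13.5 − 18 = -4.5.

-4.5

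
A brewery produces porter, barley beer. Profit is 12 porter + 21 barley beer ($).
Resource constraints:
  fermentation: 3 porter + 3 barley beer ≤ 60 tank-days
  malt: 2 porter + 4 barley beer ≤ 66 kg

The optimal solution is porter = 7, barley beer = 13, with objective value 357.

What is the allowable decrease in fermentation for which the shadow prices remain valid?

Binding constraints: fermentation, malt. The basis is B = [[3,3],[2,4]] with det 6.
Per unit decrease in fermentation, x* moves by d = (-0.6667, 0.3333).
The basis stays optimal until porter reaches 0; allowable decrease = 10.5 tank-days.

10.5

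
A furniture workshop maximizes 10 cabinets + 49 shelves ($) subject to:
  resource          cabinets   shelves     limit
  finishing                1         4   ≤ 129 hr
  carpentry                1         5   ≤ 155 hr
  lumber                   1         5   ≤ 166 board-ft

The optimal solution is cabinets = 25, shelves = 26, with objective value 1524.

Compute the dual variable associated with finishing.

1

At the optimum: finishing uses 129 of 129 (binding); carpentry uses 155 of 155 (binding); lumber uses 155 of 166 (slack = 11).
Since lumber is not tight, its dual is 0.
The binding rows give the dual system: 1·y_finishing + 1·y_carpentry = 10 and 4·y_finishing + 5·y_carpentry = 49.
→ y_finishing = 1 and y_carpentry = 9.
Shadow price of finishing = 1.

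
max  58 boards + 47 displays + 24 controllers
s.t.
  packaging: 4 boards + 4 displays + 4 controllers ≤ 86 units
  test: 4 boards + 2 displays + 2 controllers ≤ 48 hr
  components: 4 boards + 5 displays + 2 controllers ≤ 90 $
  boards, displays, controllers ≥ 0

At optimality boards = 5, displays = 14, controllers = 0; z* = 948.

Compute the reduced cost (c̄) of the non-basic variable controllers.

At the optimum: packaging uses 76 of 86 (slack = 10); test uses 48 of 48 (binding); components uses 90 of 90 (binding).
By complementary slackness, y = 0 for the non-binding constraint.
From A_Bᵀ y = c: 4·y_test + 4·y_components = 58; 2·y_test + 5·y_components = 47.
Solving: y_test = 8.5, y_components = 6.
Reduced cost of controllers: c₃ − yᵀa₃ = 24 − (8.5·2 + 6·2) = 24 − 29 = -5.

-5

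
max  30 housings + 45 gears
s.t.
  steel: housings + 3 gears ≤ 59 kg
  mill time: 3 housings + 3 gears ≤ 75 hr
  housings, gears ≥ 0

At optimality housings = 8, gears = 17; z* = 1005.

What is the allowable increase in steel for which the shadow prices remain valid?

16

Binding constraints: steel, mill time. The basis is B = [[1,3],[3,3]] with det -6.
Per unit increase in steel, x* moves by d = (-0.5, 0.5).
The basis stays optimal until housings reaches 0; allowable increase = 16 kg.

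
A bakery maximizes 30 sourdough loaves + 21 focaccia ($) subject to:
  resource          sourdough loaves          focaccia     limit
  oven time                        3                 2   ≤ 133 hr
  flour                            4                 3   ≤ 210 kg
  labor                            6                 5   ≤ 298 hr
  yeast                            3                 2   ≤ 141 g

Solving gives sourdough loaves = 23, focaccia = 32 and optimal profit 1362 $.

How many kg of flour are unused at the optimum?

22

flour used = 4·23 + 3·32 = 188; slack = 210 − 188 = 22.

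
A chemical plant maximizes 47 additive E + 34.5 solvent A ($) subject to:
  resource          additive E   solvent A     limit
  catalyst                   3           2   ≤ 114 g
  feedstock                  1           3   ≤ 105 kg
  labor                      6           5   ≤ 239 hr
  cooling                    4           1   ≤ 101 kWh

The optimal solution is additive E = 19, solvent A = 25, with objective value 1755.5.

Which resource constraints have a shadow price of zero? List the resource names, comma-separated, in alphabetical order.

catalyst, feedstock

catalyst: 107/114 (slack 7)
feedstock: 94/105 (slack 11)
labor: 239/239 (binding)
cooling: 101/101 (binding)
By complementary slackness, a constraint with positive slack has shadow price 0 → catalyst, feedstock.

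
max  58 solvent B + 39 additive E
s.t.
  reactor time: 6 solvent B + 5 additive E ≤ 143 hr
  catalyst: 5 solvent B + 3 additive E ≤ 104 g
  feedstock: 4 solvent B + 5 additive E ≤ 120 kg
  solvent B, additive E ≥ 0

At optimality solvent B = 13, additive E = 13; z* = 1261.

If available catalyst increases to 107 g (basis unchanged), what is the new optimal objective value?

1285

Binding: reactor time and catalyst. Non-binding: feedstock (3 unused).
Since feedstock is not tight, its dual is 0.
From A_Bᵀ y = c: 6·y_reactor time + 5·y_catalyst = 58; 5·y_reactor time + 3·y_catalyst = 39.
Solving: y_reactor time = 3, y_catalyst = 8.
Δz = y_catalyst·Δb = 8 × (3) = 24, so new z* = 1261 + 24 = 1285.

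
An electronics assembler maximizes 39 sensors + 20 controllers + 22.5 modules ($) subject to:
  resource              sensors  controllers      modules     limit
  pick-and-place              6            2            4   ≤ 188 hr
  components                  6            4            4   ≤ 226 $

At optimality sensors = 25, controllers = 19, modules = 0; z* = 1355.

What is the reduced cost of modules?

-3.5

Both pick-and-place and components are binding at x*.
Dual feasibility on the basic columns requires 6·y_pick-and-place + 6·y_components = 39, 2·y_pick-and-place + 4·y_components = 20.
This yields shadow prices y_pick-and-place = 3, y_components = 3.5.
Reduced cost of modules: c₃ − yᵀa₃ = 22.5 − (3·4 + 3.5·4) = 22.5 − 26 = -3.5.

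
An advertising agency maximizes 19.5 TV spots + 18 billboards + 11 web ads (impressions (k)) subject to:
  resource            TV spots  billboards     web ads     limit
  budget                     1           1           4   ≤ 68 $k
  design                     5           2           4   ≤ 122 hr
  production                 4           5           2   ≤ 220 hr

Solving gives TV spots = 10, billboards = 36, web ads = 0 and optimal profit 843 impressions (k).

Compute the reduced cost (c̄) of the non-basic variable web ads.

Check each constraint at x*: budget 46/68 (slack 22); design 122/122 (tight); production 220/220 (tight).
Since budget is not tight, its dual is 0.
The binding rows give the dual system: 5·y_design + 4·y_production = 19.5 and 2·y_design + 5·y_production = 18.
Solving: y_design = 1.5, y_production = 3.
Reduced cost of web ads: c₃ − yᵀa₃ = 11 − (1.5·4 + 3·2) = 11 − 12 = -1.

-1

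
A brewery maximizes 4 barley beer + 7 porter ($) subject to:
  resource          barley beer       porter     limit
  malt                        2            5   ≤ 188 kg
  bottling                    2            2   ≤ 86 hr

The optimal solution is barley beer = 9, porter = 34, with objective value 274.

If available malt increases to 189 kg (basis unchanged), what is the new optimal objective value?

Both malt and bottling are binding at x*.
The binding rows give the dual system: 2·y_malt + 2·y_bottling = 4 and 5·y_malt + 2·y_bottling = 7.
→ y_malt = 1 and y_bottling = 1.
Δz = y_malt·Δb = 1 × (1) = 1, so new z* = 274 + 1 = 275.

275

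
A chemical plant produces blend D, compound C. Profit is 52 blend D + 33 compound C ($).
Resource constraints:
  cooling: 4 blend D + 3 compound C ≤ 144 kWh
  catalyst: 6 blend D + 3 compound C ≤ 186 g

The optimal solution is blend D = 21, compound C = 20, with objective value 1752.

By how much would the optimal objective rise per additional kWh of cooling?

7

Check each constraint at x*: cooling 144/144 (tight); catalyst 186/186 (tight).
From A_Bᵀ y = c: 4·y_cooling + 6·y_catalyst = 52; 3·y_cooling + 3·y_catalyst = 33.
Solving: y_cooling = 7, y_catalyst = 4.
Shadow price of cooling = 7.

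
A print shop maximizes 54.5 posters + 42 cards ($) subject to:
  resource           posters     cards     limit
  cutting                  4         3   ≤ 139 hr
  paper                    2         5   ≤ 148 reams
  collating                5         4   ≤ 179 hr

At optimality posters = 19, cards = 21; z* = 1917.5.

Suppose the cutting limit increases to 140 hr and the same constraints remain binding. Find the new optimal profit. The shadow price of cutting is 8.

Δb = 1, so new z* = 1917.5 + (8)·(1) = 1917.5 + 8 = 1925.5.

1925.5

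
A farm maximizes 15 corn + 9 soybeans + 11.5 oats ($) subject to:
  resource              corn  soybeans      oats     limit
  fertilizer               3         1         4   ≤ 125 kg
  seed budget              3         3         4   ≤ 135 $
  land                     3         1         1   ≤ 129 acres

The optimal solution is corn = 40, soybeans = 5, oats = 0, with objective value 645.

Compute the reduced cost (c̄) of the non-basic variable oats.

Binding: fertilizer and seed budget. Non-binding: land (4 unused).
By complementary slackness, y = 0 for the non-binding constraint.
Dual feasibility on the basic columns requires 3·y_fertilizer + 3·y_seed budget = 15, 1·y_fertilizer + 3·y_seed budget = 9.
→ y_fertilizer = 3 and y_seed budget = 2.
Reduced cost of oats: c₃ − yᵀa₃ = 11.5 − (3·4 + 2·4) = 11.5 − 20 = -8.5.

-8.5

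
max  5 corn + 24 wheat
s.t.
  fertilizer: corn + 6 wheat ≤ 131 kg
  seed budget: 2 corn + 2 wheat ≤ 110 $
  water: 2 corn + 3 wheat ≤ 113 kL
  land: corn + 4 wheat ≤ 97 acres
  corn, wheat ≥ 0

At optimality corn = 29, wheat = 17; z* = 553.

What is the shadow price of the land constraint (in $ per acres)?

3

At the optimum: fertilizer uses 131 of 131 (binding); seed budget uses 92 of 110 (slack = 18); water uses 109 of 113 (slack = 4); land uses 97 of 97 (binding).
By complementary slackness, y = 0 for the non-binding constraints.
From A_Bᵀ y = c: 1·y_fertilizer + 1·y_land = 5; 6·y_fertilizer + 4·y_land = 24.
This yields shadow prices y_fertilizer = 2, y_land = 3.
Shadow price of land = 3.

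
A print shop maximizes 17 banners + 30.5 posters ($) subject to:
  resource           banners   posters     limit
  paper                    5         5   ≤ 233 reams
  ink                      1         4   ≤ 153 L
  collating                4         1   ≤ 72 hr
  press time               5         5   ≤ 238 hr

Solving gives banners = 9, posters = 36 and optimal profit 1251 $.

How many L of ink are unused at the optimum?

0

ink used = 1·9 + 4·36 = 153; slack = 153 − 153 = 0.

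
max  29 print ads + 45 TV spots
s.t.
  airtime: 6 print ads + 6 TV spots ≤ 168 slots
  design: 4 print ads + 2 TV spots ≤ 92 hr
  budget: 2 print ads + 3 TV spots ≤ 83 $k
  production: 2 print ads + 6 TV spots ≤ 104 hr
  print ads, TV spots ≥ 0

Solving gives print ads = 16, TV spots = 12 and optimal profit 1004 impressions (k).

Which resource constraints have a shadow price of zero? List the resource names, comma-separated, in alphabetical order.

budget, design

airtime: 168/168 (binding)
design: 88/92 (slack 4)
budget: 68/83 (slack 15)
production: 104/104 (binding)
By complementary slackness, a constraint with positive slack has shadow price 0 → budget, design.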